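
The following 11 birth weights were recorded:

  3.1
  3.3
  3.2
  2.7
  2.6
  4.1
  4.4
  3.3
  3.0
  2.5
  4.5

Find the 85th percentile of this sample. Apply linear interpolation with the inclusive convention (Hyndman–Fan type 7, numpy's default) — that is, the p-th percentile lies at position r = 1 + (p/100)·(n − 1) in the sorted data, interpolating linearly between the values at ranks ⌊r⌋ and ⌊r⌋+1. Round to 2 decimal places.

4.25

Sorted: 2.5, 2.6, 2.7, 3.0, 3.1, 3.2, 3.3, 3.3, 4.1, 4.4, 4.5.
n = 11.
r = 1 + (85/100)·(11 − 1) = 1 + 8.5 = 9.5.
Rank 9 is 4.1 and rank 10 is 4.4.
Interpolate: 4.1 + 0.5·(4.4 − 4.1) = 4.1 + 0.5·0.3 = 4.25.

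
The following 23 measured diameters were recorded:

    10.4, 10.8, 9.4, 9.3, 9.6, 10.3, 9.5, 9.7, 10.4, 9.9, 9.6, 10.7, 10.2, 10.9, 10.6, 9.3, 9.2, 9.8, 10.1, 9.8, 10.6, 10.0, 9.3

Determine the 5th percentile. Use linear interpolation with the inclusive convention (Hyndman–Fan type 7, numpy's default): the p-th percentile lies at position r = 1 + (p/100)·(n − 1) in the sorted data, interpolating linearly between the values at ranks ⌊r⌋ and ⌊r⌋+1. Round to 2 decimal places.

Sorted: 9.2, 9.3, 9.3, 9.3, 9.4, 9.5, 9.6, 9.6, 9.7, 9.8, 9.8, 9.9, 10.0, 10.1, 10.2, 10.3, 10.4, 10.4, 10.6, 10.6, 10.7, 10.8, 10.9.
n = 23.
r = 1 + (5/100)·(23 − 1) = 1 + 1.1 = 2.1.
Rank 2 is 9.3 and rank 3 is 9.3.
Interpolate: 9.3 + 0.1·(9.3 − 9.3) = 9.3 + 0.1·0 = 9.3.

9.30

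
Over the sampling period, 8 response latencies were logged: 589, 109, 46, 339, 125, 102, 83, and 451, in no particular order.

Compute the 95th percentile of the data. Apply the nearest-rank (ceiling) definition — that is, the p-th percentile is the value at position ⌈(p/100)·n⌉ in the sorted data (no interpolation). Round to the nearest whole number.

Sorted: 46, 83, 102, 109, 125, 339, 451, 589.
n = 8.
Position = ⌈95/100 · 8⌉ = ⌈7.6⌉ = 8.
The value at rank 8 is 589.

589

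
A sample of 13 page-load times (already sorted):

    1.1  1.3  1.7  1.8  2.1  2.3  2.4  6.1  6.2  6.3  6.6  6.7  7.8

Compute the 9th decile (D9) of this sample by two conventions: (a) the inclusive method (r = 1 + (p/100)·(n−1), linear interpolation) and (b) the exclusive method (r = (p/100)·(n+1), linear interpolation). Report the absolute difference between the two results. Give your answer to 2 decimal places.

0.68

n = 13.
(a) r = 11.8; between ranks 11 (6.6) and 12 (6.7): 6.68.
(b) r = 12.6; between ranks 12 (6.7) and 13 (7.8): 7.36.
|6.68 − 7.36| = 0.68.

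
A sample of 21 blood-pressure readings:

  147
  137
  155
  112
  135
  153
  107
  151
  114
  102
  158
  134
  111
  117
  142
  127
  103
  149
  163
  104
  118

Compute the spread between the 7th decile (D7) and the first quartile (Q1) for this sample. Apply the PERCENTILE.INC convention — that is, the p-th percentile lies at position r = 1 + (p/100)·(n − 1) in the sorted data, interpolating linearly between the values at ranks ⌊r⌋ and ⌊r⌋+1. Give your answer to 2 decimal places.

Sorted: 102, 103, 104, 107, 111, 112, 114, 117, 118, 127, 134, 135, 137, 142, 147, 149, 151, 153, 155, 158, 163.
n = 21.
P25: r = 6 (integer) → 112.
P70: r = 15 (integer) → 147.
Difference: 147 − 112 = 35.

35.00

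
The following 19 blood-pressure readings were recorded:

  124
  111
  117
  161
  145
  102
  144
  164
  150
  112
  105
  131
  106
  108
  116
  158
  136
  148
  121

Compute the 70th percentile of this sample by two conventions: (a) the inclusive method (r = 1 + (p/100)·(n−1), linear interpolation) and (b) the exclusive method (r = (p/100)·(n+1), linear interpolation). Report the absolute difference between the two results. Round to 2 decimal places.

0.40

Sorted: 102, 105, 106, 108, 111, 112, 116, 117, 121, 124, 131, 136, 144, 145, 148, 150, 158, 161, 164.
n = 19.
(a) r = 13.6; between ranks 13 (144) and 14 (145): 144.6.
(b) r = 14 → value at rank 14 = 145.
|144.6 − 145| = 0.4.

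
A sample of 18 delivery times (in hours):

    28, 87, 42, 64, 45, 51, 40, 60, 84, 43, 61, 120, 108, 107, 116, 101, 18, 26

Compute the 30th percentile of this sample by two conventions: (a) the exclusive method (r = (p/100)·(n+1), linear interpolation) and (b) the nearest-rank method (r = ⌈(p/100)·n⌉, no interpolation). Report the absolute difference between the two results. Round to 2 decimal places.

Sorted: 18, 26, 28, 40, 42, 43, 45, 51, 60, 61, 64, 84, 87, 101, 107, 108, 116, 120.
n = 18.
(a) r = 5.7; between ranks 5 (42) and 6 (43): 42.7.
(b) the nearest-rank method: rank 6 → 43.
|42.7 − 43| = 0.3.

0.30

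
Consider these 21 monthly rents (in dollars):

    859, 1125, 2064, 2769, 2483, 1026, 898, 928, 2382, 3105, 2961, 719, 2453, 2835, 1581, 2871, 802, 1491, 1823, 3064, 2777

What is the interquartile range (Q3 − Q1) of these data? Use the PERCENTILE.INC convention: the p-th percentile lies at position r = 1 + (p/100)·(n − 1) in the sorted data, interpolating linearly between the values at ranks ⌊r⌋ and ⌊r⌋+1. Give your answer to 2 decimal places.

Sorted: 719, 802, 859, 898, 928, 1026, 1125, 1491, 1581, 1823, 2064, 2382, 2453, 2483, 2769, 2777, 2835, 2871, 2961, 3064, 3105.
n = 21.
P25: r = 6 (integer) → 1026.
P75: r = 16 (integer) → 2777.
Difference: 2777 − 1026 = 1751.

1751.00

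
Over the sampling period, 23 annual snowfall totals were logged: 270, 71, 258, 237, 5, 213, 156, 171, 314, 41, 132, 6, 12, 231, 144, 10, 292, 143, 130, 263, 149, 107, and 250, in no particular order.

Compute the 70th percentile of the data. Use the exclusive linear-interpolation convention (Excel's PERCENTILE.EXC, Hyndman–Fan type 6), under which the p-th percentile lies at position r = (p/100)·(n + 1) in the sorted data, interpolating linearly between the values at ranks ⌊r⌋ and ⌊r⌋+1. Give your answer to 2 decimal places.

235.80

Sorted: 5, 6, 10, 12, 41, 71, 107, 130, 132, 143, 144, 149, 156, 171, 213, 231, 237, 250, 258, 263, 270, 292, 314.
n = 23.
r = (70/100)·(23 + 1) = 16.8.
Rank 16 is 231 and rank 17 is 237.
Interpolate: 231 + 0.8·(237 − 231) = 231 + 0.8·6 = 235.8.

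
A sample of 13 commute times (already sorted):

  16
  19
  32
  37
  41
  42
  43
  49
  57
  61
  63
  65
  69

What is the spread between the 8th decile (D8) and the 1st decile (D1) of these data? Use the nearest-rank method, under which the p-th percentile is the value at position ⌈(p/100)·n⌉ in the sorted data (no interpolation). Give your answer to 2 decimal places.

44.00

n = 13.
P10: rank ⌈10/100·13⌉ = 2 → 19.
P80: rank ⌈80/100·13⌉ = 11 → 63.
Difference: 63 − 19 = 44.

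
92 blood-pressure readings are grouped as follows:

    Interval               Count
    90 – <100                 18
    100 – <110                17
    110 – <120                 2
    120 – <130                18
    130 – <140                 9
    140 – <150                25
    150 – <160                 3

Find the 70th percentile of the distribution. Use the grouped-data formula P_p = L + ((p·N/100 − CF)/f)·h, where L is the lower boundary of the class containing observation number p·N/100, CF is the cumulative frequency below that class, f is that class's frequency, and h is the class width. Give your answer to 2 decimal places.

N = 92; target position k = 70/100 · 92 = 64.4.
Cumulative frequencies: 18, 35, 37, 55, 64, 89, 92.
Observation 64.4 falls in the class 140 – <150.
L = 140, CF = 64, f = 25, h = 10.
P70 = 140 + ((64.4 − 64)/25)·10 = 140 + 0.16 = 140.16.

140.16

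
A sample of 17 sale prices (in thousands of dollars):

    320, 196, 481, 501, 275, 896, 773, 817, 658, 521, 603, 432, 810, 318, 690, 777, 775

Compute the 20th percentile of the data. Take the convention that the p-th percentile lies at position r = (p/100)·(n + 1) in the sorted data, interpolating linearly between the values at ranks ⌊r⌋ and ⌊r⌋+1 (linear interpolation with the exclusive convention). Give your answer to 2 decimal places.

Sorted: 196, 275, 318, 320, 432, 481, 501, 521, 603, 658, 690, 773, 775, 777, 810, 817, 896.
n = 17.
r = (20/100)·(17 + 1) = 3.6.
Rank 3 is 318 and rank 4 is 320.
Interpolate: 318 + 0.6·(320 − 318) = 318 + 0.6·2 = 319.2.

319.20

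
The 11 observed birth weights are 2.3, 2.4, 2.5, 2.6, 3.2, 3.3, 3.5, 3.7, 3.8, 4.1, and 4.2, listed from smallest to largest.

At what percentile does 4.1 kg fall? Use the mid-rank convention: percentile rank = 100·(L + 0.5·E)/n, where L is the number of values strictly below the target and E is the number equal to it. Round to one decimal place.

Count below 4.1: L = 9; count equal: E = 1; n = 11.
Percentile rank = 100·(9 + 0.5·1)/11 = 100·9.5/11 = 86.36.

86.4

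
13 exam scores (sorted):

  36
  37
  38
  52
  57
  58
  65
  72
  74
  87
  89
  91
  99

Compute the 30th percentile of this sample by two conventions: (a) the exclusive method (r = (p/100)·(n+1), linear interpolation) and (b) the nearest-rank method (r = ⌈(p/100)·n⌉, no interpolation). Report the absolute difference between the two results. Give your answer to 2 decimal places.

1.00

n = 13.
(a) r = 4.2; between ranks 4 (52) and 5 (57): 53.
(b) the nearest-rank method: rank 4 → 52.
|53 − 52| = 1.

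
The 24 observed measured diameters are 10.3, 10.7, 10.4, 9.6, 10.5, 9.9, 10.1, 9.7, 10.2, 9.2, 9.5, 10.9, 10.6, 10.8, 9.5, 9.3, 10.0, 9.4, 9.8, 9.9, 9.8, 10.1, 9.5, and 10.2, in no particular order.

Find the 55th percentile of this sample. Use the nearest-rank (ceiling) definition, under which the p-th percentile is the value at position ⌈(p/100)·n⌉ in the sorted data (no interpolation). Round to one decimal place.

Sorted: 9.2, 9.3, 9.4, 9.5, 9.5, 9.5, 9.6, 9.7, 9.8, 9.8, 9.9, 9.9, 10.0, 10.1, 10.1, 10.2, 10.2, 10.3, 10.4, 10.5, 10.6, 10.7, 10.8, 10.9.
n = 24.
Position = ⌈55/100 · 24⌉ = ⌈13.2⌉ = 14.
The value at rank 14 is 10.1.

10.1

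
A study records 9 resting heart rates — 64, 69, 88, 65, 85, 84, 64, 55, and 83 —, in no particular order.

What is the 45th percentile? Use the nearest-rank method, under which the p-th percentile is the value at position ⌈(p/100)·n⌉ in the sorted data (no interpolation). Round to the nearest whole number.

69

Sorted: 55, 64, 64, 65, 69, 83, 84, 85, 88.
n = 9.
Position = ⌈45/100 · 9⌉ = ⌈4.05⌉ = 5.
The value at rank 5 is 69.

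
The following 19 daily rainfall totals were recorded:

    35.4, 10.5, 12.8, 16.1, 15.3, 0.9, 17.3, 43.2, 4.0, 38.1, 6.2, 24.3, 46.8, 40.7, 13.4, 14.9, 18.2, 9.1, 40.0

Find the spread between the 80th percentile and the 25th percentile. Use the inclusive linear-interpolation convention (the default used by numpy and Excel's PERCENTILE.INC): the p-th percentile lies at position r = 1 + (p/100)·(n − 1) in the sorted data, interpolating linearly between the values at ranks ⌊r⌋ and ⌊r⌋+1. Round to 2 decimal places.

27.21

Sorted: 0.9, 4.0, 6.2, 9.1, 10.5, 12.8, 13.4, 14.9, 15.3, 16.1, 17.3, 18.2, 24.3, 35.4, 38.1, 40.0, 40.7, 43.2, 46.8.
n = 19.
P25: r = 5.5; ranks 5–6 are 10.5, 12.8; interpolating gives 11.65.
P80: r = 15.4; ranks 15–16 are 38.1, 40.0; interpolating gives 38.86.
Difference: 38.86 − 11.65 = 27.21.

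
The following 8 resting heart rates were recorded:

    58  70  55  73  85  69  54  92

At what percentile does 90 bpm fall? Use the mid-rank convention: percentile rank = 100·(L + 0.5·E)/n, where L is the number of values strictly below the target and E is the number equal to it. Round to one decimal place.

Sorted: 54, 55, 58, 69, 70, 73, 85, 92.
Count below 90: L = 7; count equal: E = 0; n = 8.
Percentile rank = 100·(7 + 0.5·0)/8 = 100·7/8 = 87.5.

87.5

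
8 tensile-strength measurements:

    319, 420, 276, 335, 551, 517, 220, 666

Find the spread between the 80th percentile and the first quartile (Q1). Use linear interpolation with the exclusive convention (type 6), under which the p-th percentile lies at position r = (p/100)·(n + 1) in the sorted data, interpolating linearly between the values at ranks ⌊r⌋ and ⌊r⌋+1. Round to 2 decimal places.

287.25

Sorted: 220, 276, 319, 335, 420, 517, 551, 666.
n = 8.
P25: r = 2.25; ranks 2–3 are 276, 319; interpolating gives 286.75.
P80: r = 7.2; ranks 7–8 are 551, 666; interpolating gives 574.
Difference: 574 − 286.75 = 287.25.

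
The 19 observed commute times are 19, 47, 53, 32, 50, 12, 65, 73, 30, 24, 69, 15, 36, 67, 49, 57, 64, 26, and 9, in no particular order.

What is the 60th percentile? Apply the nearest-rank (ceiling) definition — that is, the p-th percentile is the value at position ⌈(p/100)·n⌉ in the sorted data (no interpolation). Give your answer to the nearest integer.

50

Sorted: 9, 12, 15, 19, 24, 26, 30, 32, 36, 47, 49, 50, 53, 57, 64, 65, 67, 69, 73.
n = 19.
Position = ⌈60/100 · 19⌉ = ⌈11.4⌉ = 12.
The value at rank 12 is 50.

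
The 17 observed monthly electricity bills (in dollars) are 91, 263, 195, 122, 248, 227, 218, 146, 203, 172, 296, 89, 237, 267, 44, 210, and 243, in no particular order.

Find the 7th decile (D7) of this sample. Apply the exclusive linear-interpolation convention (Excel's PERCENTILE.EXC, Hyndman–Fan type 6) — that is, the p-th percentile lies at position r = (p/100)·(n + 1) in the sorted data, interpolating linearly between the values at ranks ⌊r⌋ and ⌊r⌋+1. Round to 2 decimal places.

240.60

Sorted: 44, 89, 91, 122, 146, 172, 195, 203, 210, 218, 227, 237, 243, 248, 263, 267, 296.
n = 17.
r = (70/100)·(17 + 1) = 12.6.
Rank 12 is 237 and rank 13 is 243.
Interpolate: 237 + 0.6·(243 − 237) = 237 + 0.6·6 = 240.6.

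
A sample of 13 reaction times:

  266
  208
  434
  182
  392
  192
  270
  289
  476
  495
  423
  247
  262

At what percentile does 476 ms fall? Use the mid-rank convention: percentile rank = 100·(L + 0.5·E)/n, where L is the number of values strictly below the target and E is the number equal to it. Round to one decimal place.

Sorted: 182, 192, 208, 247, 262, 266, 270, 289, 392, 423, 434, 476, 495.
Count below 476: L = 11; count equal: E = 1; n = 13.
Percentile rank = 100·(11 + 0.5·1)/13 = 100·11.5/13 = 88.46.

88.5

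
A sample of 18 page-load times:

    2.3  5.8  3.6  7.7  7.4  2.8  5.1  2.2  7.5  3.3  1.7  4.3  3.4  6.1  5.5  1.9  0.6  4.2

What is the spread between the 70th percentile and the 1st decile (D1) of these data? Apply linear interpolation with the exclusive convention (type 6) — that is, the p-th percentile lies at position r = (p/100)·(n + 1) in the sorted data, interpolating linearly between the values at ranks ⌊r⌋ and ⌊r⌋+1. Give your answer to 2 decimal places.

Sorted: 0.6, 1.7, 1.9, 2.2, 2.3, 2.8, 3.3, 3.4, 3.6, 4.2, 4.3, 5.1, 5.5, 5.8, 6.1, 7.4, 7.5, 7.7.
n = 18.
P10: r = 1.9; ranks 1–2 are 0.6, 1.7; interpolating gives 1.59.
P70: r = 13.3; ranks 13–14 are 5.5, 5.8; interpolating gives 5.59.
Difference: 5.59 − 1.59 = 4.

4.00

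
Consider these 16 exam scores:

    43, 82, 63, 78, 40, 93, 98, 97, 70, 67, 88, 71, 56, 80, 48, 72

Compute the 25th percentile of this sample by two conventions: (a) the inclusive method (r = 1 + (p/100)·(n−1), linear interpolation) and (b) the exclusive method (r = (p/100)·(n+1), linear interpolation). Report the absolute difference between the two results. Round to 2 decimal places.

3.50

Sorted: 40, 43, 48, 56, 63, 67, 70, 71, 72, 78, 80, 82, 88, 93, 97, 98.
n = 16.
(a) r = 4.75; between ranks 4 (56) and 5 (63): 61.25.
(b) r = 4.25; between ranks 4 (56) and 5 (63): 57.75.
|61.25 − 57.75| = 3.5.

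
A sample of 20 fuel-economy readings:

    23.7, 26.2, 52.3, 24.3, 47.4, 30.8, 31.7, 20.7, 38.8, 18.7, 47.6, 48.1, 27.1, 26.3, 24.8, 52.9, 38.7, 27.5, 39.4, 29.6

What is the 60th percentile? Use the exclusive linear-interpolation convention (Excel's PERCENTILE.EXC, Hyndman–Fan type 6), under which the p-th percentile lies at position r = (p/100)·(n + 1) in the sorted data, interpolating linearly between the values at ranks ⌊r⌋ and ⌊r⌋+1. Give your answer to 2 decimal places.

Sorted: 18.7, 20.7, 23.7, 24.3, 24.8, 26.2, 26.3, 27.1, 27.5, 29.6, 30.8, 31.7, 38.7, 38.8, 39.4, 47.4, 47.6, 48.1, 52.3, 52.9.
n = 20.
r = (60/100)·(20 + 1) = 12.6.
Rank 12 is 31.7 and rank 13 is 38.7.
Interpolate: 31.7 + 0.6·(38.7 − 31.7) = 31.7 + 0.6·7 = 35.9.

35.90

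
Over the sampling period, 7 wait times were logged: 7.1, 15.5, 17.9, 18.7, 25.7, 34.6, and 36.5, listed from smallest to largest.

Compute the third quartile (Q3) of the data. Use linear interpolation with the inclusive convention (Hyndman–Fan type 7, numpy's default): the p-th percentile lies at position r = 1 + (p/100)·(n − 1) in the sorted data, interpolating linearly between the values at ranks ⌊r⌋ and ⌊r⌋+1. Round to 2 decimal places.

n = 7.
r = 1 + (75/100)·(7 − 1) = 1 + 4.5 = 5.5.
Rank 5 is 25.7 and rank 6 is 34.6.
Interpolate: 25.7 + 0.5·(34.6 − 25.7) = 25.7 + 0.5·8.9 = 30.15.

30.15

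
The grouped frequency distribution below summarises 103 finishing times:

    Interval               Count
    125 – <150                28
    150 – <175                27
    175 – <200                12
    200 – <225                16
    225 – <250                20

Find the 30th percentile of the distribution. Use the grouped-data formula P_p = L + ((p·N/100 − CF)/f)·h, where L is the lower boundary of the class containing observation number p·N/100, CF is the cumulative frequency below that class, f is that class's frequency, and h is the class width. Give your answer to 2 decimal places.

152.69

N = 103; target position k = 30/100 · 103 = 30.9.
Cumulative frequencies: 28, 55, 67, 83, 103.
Observation 30.9 falls in the class 150 – <175.
L = 150, CF = 28, f = 27, h = 25.
P30 = 150 + ((30.9 − 28)/27)·25 = 150 + 2.68519 = 152.685.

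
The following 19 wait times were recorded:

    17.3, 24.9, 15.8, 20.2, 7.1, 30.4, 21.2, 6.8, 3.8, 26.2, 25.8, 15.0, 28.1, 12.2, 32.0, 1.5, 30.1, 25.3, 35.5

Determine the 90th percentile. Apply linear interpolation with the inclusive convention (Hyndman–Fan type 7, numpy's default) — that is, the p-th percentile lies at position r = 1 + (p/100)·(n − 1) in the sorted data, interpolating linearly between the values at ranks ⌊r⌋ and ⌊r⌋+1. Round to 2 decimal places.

Sorted: 1.5, 3.8, 6.8, 7.1, 12.2, 15.0, 15.8, 17.3, 20.2, 21.2, 24.9, 25.3, 25.8, 26.2, 28.1, 30.1, 30.4, 32.0, 35.5.
n = 19.
r = 1 + (90/100)·(19 − 1) = 1 + 16.2 = 17.2.
Rank 17 is 30.4 and rank 18 is 32.0.
Interpolate: 30.4 + 0.2·(32.0 − 30.4) = 30.4 + 0.2·1.6 = 30.72.

30.72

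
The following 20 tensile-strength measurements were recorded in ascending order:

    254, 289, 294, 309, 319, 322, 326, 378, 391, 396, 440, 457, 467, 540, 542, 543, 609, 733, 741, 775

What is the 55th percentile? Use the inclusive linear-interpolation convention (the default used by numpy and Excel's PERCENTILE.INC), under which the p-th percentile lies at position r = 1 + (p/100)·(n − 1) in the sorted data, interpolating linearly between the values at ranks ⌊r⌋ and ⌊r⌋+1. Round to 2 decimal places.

447.65

n = 20.
r = 1 + (55/100)·(20 − 1) = 1 + 10.45 = 11.45.
Rank 11 is 440 and rank 12 is 457.
Interpolate: 440 + 0.45·(457 − 440) = 440 + 0.45·17 = 447.65.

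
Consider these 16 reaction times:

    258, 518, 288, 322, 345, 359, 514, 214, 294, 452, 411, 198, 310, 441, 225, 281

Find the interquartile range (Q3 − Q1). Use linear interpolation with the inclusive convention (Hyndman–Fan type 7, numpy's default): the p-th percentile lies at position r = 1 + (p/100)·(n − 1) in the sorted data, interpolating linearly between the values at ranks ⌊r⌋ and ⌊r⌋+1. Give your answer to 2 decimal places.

143.25

Sorted: 198, 214, 225, 258, 281, 288, 294, 310, 322, 345, 359, 411, 441, 452, 514, 518.
n = 16.
P25: r = 4.75; ranks 4–5 are 258, 281; interpolating gives 275.25.
P75: r = 12.25; ranks 12–13 are 411, 441; interpolating gives 418.5.
Difference: 418.5 − 275.25 = 143.25.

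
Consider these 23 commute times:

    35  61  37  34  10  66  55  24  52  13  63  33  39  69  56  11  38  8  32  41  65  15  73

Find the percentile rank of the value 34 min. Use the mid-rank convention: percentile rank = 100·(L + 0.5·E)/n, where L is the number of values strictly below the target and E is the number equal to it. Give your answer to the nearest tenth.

Sorted: 8, 10, 11, 13, 15, 24, 32, 33, 34, 35, 37, 38, 39, 41, 52, 55, 56, 61, 63, 65, 66, 69, 73.
Count below 34: L = 8; count equal: E = 1; n = 23.
Percentile rank = 100·(8 + 0.5·1)/23 = 100·8.5/23 = 36.96.

37.0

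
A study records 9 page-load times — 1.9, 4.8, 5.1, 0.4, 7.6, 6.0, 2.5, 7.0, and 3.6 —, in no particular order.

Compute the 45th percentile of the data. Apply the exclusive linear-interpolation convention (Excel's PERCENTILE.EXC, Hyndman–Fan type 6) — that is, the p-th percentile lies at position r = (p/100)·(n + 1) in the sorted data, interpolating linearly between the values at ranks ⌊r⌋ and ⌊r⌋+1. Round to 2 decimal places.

4.20

Sorted: 0.4, 1.9, 2.5, 3.6, 4.8, 5.1, 6.0, 7.0, 7.6.
n = 9.
r = (45/100)·(9 + 1) = 4.5.
Rank 4 is 3.6 and rank 5 is 4.8.
Interpolate: 3.6 + 0.5·(4.8 − 3.6) = 3.6 + 0.5·1.2 = 4.2.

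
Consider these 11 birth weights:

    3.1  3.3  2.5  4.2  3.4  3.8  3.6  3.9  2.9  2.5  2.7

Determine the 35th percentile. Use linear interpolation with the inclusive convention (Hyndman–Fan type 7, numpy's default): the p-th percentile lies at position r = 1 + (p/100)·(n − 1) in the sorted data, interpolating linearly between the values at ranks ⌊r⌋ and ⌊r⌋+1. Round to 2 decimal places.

3.00

Sorted: 2.5, 2.5, 2.7, 2.9, 3.1, 3.3, 3.4, 3.6, 3.8, 3.9, 4.2.
n = 11.
r = 1 + (35/100)·(11 − 1) = 1 + 3.5 = 4.5.
Rank 4 is 2.9 and rank 5 is 3.1.
Interpolate: 2.9 + 0.5·(3.1 − 2.9) = 2.9 + 0.5·0.2 = 3.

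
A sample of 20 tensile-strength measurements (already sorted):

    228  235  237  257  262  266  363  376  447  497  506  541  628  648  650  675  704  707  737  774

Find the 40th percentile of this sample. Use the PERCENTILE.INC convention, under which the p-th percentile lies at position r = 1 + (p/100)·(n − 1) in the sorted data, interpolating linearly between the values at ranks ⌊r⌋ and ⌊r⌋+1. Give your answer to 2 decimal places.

418.60

n = 20.
r = 1 + (40/100)·(20 − 1) = 1 + 7.6 = 8.6.
Rank 8 is 376 and rank 9 is 447.
Interpolate: 376 + 0.6·(447 − 376) = 376 + 0.6·71 = 418.6.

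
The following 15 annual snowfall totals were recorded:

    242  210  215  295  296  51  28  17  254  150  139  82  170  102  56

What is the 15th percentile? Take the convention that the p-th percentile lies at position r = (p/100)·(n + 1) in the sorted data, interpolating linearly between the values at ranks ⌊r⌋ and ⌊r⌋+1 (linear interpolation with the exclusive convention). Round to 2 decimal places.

37.20

Sorted: 17, 28, 51, 56, 82, 102, 139, 150, 170, 210, 215, 242, 254, 295, 296.
n = 15.
r = (15/100)·(15 + 1) = 2.4.
Rank 2 is 28 and rank 3 is 51.
Interpolate: 28 + 0.4·(51 − 28) = 28 + 0.4·23 = 37.2.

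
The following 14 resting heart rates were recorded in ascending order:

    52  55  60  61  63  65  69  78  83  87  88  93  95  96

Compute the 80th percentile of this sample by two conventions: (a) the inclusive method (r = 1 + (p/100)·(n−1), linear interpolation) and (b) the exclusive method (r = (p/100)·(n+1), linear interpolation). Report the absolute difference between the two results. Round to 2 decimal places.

3.00

n = 14.
(a) r = 11.4; between ranks 11 (88) and 12 (93): 90.
(b) r = 12 → value at rank 12 = 93.
|90 − 93| = 3.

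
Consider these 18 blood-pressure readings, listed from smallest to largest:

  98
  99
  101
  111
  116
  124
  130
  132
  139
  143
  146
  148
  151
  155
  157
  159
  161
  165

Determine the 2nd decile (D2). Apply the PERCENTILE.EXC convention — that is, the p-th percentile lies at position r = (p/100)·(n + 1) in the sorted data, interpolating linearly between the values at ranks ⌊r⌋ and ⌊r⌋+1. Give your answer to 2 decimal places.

109.00

n = 18.
r = (20/100)·(18 + 1) = 3.8.
Rank 3 is 101 and rank 4 is 111.
Interpolate: 101 + 0.8·(111 − 101) = 101 + 0.8·10 = 109.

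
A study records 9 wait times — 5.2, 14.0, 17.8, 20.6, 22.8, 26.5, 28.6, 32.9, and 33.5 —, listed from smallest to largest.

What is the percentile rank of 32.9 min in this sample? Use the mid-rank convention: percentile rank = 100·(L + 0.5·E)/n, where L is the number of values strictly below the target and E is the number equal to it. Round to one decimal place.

83.3

Count below 32.9: L = 7; count equal: E = 1; n = 9.
Percentile rank = 100·(7 + 0.5·1)/9 = 100·7.5/9 = 83.33.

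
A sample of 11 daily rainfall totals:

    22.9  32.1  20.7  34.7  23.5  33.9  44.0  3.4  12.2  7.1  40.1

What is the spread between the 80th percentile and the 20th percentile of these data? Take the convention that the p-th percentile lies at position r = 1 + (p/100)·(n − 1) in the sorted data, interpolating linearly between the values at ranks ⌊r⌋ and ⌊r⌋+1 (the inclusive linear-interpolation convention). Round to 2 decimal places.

22.50

Sorted: 3.4, 7.1, 12.2, 20.7, 22.9, 23.5, 32.1, 33.9, 34.7, 40.1, 44.0.
n = 11.
P20: r = 3 (integer) → 12.2.
P80: r = 9 (integer) → 34.7.
Difference: 34.7 − 12.2 = 22.5.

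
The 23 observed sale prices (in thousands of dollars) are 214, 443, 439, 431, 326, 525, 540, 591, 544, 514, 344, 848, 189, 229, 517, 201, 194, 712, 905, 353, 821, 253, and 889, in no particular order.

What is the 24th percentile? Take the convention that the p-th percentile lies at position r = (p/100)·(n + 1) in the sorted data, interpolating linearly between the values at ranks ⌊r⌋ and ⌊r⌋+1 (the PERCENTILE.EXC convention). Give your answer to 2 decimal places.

Sorted: 189, 194, 201, 214, 229, 253, 326, 344, 353, 431, 439, 443, 514, 517, 525, 540, 544, 591, 712, 821, 848, 889, 905.
n = 23.
r = (24/100)·(23 + 1) = 5.76.
Rank 5 is 229 and rank 6 is 253.
Interpolate: 229 + 0.76·(253 − 229) = 229 + 0.76·24 = 247.24.

247.24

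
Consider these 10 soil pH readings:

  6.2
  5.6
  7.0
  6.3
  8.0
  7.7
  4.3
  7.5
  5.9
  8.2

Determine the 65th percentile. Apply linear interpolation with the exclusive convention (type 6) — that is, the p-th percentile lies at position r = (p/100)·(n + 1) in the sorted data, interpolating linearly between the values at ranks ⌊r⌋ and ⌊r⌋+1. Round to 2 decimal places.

7.53

Sorted: 4.3, 5.6, 5.9, 6.2, 6.3, 7.0, 7.5, 7.7, 8.0, 8.2.
n = 10.
r = (65/100)·(10 + 1) = 7.15.
Rank 7 is 7.5 and rank 8 is 7.7.
Interpolate: 7.5 + 0.15·(7.7 − 7.5) = 7.5 + 0.15·0.2 = 7.53.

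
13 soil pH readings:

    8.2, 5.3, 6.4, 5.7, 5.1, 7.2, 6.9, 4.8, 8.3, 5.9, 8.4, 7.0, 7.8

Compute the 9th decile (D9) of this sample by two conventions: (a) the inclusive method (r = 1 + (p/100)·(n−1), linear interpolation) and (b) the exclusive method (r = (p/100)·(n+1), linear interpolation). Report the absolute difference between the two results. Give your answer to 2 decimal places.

Sorted: 4.8, 5.1, 5.3, 5.7, 5.9, 6.4, 6.9, 7.0, 7.2, 7.8, 8.2, 8.3, 8.4.
n = 13.
(a) r = 11.8; between ranks 11 (8.2) and 12 (8.3): 8.28.
(b) r = 12.6; between ranks 12 (8.3) and 13 (8.4): 8.36.
|8.28 − 8.36| = 0.08.

0.08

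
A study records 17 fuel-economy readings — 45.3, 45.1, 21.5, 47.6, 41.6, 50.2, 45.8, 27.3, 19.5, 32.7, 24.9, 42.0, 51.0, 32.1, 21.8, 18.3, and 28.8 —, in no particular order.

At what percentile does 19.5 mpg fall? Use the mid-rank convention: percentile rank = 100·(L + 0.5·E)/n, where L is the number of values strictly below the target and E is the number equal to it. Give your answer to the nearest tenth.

8.8

Sorted: 18.3, 19.5, 21.5, 21.8, 24.9, 27.3, 28.8, 32.1, 32.7, 41.6, 42.0, 45.1, 45.3, 45.8, 47.6, 50.2, 51.0.
Count below 19.5: L = 1; count equal: E = 1; n = 17.
Percentile rank = 100·(1 + 0.5·1)/17 = 100·1.5/17 = 8.824.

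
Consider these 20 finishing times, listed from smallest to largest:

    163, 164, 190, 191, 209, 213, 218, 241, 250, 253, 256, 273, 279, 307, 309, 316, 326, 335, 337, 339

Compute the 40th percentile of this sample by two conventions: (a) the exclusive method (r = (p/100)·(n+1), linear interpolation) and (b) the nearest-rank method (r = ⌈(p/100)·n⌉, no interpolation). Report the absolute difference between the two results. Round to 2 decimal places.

3.60

n = 20.
(a) r = 8.4; between ranks 8 (241) and 9 (250): 244.6.
(b) the nearest-rank method: rank 8 → 241.
|244.6 − 241| = 3.6.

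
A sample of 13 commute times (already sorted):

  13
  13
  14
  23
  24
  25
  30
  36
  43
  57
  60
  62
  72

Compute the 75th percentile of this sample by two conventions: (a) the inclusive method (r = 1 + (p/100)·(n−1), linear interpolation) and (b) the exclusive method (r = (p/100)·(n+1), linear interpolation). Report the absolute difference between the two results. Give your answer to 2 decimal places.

1.50

n = 13.
(a) r = 10 → value at rank 10 = 57.
(b) r = 10.5; between ranks 10 (57) and 11 (60): 58.5.
|57 − 58.5| = 1.5.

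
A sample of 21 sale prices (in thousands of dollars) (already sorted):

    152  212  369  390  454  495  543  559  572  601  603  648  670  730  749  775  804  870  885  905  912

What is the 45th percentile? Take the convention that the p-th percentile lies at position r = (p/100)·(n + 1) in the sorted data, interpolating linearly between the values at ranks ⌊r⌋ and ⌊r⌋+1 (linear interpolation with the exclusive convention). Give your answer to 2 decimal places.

n = 21.
r = (45/100)·(21 + 1) = 9.9.
Rank 9 is 572 and rank 10 is 601.
Interpolate: 572 + 0.9·(601 − 572) = 572 + 0.9·29 = 598.1.

598.10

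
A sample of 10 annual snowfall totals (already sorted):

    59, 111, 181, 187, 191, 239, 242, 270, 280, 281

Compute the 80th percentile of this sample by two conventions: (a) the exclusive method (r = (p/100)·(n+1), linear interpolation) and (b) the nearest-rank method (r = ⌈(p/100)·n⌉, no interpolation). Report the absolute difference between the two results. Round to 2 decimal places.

8.00

n = 10.
(a) r = 8.8; between ranks 8 (270) and 9 (280): 278.
(b) the nearest-rank method: rank 8 → 270.
|278 − 270| = 8.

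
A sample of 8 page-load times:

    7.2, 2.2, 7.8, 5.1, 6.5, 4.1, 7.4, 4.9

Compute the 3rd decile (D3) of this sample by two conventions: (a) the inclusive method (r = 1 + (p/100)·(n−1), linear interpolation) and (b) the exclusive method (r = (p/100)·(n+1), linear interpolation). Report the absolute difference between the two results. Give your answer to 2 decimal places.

0.26

Sorted: 2.2, 4.1, 4.9, 5.1, 6.5, 7.2, 7.4, 7.8.
n = 8.
(a) r = 3.1; between ranks 3 (4.9) and 4 (5.1): 4.92.
(b) r = 2.7; between ranks 2 (4.1) and 3 (4.9): 4.66.
|4.92 − 4.66| = 0.26.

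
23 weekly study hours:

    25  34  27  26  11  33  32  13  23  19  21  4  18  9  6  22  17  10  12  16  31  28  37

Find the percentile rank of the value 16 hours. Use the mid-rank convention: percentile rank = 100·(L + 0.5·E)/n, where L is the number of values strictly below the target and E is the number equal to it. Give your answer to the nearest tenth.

Sorted: 4, 6, 9, 10, 11, 12, 13, 16, 17, 18, 19, 21, 22, 23, 25, 26, 27, 28, 31, 32, 33, 34, 37.
Count below 16: L = 7; count equal: E = 1; n = 23.
Percentile rank = 100·(7 + 0.5·1)/23 = 100·7.5/23 = 32.61.

32.6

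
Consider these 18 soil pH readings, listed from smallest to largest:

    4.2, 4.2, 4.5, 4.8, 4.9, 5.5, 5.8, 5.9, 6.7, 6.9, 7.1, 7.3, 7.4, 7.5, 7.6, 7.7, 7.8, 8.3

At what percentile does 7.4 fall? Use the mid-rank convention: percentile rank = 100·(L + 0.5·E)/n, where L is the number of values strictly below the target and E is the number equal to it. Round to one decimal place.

69.4

Count below 7.4: L = 12; count equal: E = 1; n = 18.
Percentile rank = 100·(12 + 0.5·1)/18 = 100·12.5/18 = 69.44.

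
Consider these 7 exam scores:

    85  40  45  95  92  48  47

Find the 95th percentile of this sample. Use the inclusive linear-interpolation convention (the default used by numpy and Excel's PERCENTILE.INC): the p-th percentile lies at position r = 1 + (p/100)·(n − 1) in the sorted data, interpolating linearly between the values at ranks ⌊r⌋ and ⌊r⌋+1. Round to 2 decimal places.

94.10

Sorted: 40, 45, 47, 48, 85, 92, 95.
n = 7.
r = 1 + (95/100)·(7 − 1) = 1 + 5.7 = 6.7.
Rank 6 is 92 and rank 7 is 95.
Interpolate: 92 + 0.7·(95 − 92) = 92 + 0.7·3 = 94.1.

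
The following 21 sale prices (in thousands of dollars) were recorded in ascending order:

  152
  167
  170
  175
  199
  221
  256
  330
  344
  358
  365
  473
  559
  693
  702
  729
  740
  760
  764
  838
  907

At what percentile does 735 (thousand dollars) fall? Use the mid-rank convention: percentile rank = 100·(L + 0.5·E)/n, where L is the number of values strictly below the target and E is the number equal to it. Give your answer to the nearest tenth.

76.2

Count below 735: L = 16; count equal: E = 0; n = 21.
Percentile rank = 100·(16 + 0.5·0)/21 = 100·16/21 = 76.19.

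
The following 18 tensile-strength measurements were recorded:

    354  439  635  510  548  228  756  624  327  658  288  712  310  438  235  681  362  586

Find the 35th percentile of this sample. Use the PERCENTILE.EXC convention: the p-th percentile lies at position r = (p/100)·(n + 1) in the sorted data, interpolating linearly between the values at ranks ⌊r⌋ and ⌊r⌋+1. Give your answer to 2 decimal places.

359.20

Sorted: 228, 235, 288, 310, 327, 354, 362, 438, 439, 510, 548, 586, 624, 635, 658, 681, 712, 756.
n = 18.
r = (35/100)·(18 + 1) = 6.65.
Rank 6 is 354 and rank 7 is 362.
Interpolate: 354 + 0.65·(362 − 354) = 354 + 0.65·8 = 359.2.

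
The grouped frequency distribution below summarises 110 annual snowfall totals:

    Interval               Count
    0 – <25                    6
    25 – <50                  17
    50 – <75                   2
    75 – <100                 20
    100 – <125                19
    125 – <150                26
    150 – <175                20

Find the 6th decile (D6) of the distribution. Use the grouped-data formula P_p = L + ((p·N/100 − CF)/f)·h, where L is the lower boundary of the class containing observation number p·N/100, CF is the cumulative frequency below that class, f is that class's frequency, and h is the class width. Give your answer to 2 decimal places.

126.92

N = 110; target position k = 60/100 · 110 = 66.
Cumulative frequencies: 6, 23, 25, 45, 64, 90, 110.
Observation 66 falls in the class 125 – <150.
L = 125, CF = 64, f = 26, h = 25.
P60 = 125 + ((66 − 64)/26)·25 = 125 + 1.92308 = 126.923.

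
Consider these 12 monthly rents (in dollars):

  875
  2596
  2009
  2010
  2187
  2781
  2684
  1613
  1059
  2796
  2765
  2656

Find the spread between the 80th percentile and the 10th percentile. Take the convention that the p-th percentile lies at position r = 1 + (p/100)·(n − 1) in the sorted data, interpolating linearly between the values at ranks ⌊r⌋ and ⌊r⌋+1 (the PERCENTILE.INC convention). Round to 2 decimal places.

Sorted: 875, 1059, 1613, 2009, 2010, 2187, 2596, 2656, 2684, 2765, 2781, 2796.
n = 12.
P10: r = 2.1; ranks 2–3 are 1059, 1613; interpolating gives 1114.4.
P80: r = 9.8; ranks 9–10 are 2684, 2765; interpolating gives 2748.8.
Difference: 2748.8 − 1114.4 = 1634.4.

1634.40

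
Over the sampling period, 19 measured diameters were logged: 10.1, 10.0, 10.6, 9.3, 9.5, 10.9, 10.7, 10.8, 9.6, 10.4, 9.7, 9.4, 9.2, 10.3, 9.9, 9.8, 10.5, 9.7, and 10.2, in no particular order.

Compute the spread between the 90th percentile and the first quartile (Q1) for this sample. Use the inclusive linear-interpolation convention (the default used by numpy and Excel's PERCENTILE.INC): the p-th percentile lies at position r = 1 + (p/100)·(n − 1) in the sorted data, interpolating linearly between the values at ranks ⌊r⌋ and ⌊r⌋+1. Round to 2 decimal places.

1.07

Sorted: 9.2, 9.3, 9.4, 9.5, 9.6, 9.7, 9.7, 9.8, 9.9, 10.0, 10.1, 10.2, 10.3, 10.4, 10.5, 10.6, 10.7, 10.8, 10.9.
n = 19.
P25: r = 5.5; ranks 5–6 are 9.6, 9.7; interpolating gives 9.65.
P90: r = 17.2; ranks 17–18 are 10.7, 10.8; interpolating gives 10.72.
Difference: 10.72 − 9.65 = 1.07.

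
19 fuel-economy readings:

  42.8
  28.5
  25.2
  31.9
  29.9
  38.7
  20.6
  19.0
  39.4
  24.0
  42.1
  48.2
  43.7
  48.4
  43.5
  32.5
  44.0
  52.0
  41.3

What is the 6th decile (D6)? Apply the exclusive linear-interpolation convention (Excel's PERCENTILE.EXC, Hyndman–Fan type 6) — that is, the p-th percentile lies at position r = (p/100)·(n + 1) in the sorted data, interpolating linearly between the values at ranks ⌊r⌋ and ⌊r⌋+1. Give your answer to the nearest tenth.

Sorted: 19.0, 20.6, 24.0, 25.2, 28.5, 29.9, 31.9, 32.5, 38.7, 39.4, 41.3, 42.1, 42.8, 43.5, 43.7, 44.0, 48.2, 48.4, 52.0.
n = 19.
r = (60/100)·(19 + 1) = 12.
r is an integer, so P60 is the value at rank 12: 42.1.

42.1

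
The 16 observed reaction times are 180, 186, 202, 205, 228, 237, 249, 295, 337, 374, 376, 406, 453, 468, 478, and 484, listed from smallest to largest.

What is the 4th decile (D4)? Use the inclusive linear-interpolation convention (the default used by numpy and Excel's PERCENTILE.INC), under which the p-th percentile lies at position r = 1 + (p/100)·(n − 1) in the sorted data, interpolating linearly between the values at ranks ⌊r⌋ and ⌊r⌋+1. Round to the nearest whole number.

n = 16.
r = 1 + (40/100)·(16 − 1) = 1 + 6 = 7.
r is an integer, so P40 is the value at rank 7: 249.

249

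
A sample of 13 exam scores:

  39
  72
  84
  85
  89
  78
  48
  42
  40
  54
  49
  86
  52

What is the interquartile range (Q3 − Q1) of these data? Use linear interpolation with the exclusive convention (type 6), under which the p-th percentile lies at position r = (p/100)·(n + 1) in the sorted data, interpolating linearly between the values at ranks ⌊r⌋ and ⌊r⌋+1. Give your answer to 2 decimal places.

39.50

Sorted: 39, 40, 42, 48, 49, 52, 54, 72, 78, 84, 85, 86, 89.
n = 13.
P25: r = 3.5; ranks 3–4 are 42, 48; interpolating gives 45.
P75: r = 10.5; ranks 10–11 are 84, 85; interpolating gives 84.5.
Difference: 84.5 − 45 = 39.5.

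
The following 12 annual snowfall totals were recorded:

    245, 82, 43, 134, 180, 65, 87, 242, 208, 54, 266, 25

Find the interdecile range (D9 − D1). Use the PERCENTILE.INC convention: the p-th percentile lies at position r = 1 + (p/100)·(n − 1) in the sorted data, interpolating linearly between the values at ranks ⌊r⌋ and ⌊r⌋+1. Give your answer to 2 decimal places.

200.60

Sorted: 25, 43, 54, 65, 82, 87, 134, 180, 208, 242, 245, 266.
n = 12.
P10: r = 2.1; ranks 2–3 are 43, 54; interpolating gives 44.1.
P90: r = 10.9; ranks 10–11 are 242, 245; interpolating gives 244.7.
Difference: 244.7 − 44.1 = 200.6.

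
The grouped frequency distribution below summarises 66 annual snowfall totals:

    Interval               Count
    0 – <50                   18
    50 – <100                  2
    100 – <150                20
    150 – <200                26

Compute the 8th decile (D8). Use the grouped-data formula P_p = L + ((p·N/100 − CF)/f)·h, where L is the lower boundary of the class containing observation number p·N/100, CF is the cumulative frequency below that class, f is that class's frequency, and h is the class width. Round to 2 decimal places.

N = 66; target position k = 80/100 · 66 = 52.8.
Cumulative frequencies: 18, 20, 40, 66.
Observation 52.8 falls in the class 150 – <200.
L = 150, CF = 40, f = 26, h = 50.
P80 = 150 + ((52.8 − 40)/26)·50 = 150 + 24.6154 = 174.615.

174.62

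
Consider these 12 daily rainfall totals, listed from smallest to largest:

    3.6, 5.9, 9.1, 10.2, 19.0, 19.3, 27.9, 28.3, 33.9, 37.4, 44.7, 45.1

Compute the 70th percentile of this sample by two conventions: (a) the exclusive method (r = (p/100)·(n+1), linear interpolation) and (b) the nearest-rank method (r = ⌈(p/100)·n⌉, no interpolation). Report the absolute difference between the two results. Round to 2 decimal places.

n = 12.
(a) r = 9.1; between ranks 9 (33.9) and 10 (37.4): 34.25.
(b) the nearest-rank method: rank 9 → 33.9.
|34.25 − 33.9| = 0.35.

0.35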